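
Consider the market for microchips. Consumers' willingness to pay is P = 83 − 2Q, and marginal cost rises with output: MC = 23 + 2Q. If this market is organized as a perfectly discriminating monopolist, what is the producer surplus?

PS = 450

Under first-degree price discrimination the firm charges each unit its demand price and produces up to where P = MC, i.e. Q = 15. Consumer surplus is zero; producer surplus equals total surplus.
PS = ½·(83 − 23)·15 = 450.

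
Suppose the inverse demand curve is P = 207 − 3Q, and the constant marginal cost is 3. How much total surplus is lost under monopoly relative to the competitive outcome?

DWL = 1734

Perfect competition: P = MC = 3, so 207 − 3Q = 3 and Q = 68.
The monopolist equates marginal revenue to marginal cost: 207 − 6Q = 3, so Q = 34. From demand, P = 105.
DWL is the triangle between Q = 34 and Q = 68: ½·(68 − 34)·(105 − 3) = 1734.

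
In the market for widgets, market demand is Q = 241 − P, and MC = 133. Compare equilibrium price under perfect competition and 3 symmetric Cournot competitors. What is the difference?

Inverting demand: P = 241 − Q.
Competitive firms price at marginal cost: P = 133, giving Q = 108.
With 3 symmetric Cournot firms, each firm's FOC gives 241 − 4q = 133, so q = 27, Q = 3·27 = 81, and P = 160.
Change in equilibrium price: 160 − 133 = 27.

P rises by 27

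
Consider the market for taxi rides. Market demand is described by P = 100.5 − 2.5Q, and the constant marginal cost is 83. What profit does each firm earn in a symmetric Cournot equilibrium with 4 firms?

π_i = 4.9

Cournot with 4 identical firms: the symmetric best-response condition is 100.5 − 12.5q = 83. Each firm produces q = 1.4, total output Q = 5.6, price P = 86.5.
Each firm's profit = (86.5 − 83)·1.4 = 4.9.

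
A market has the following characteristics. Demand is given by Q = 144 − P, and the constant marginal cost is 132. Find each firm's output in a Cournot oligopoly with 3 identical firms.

q_i = 3

Inverting demand: P = 144 − Q.
With 3 symmetric Cournot firms, each firm's FOC gives 144 − 4q = 132, so q = 3, Q = 3·3 = 9, and P = 135.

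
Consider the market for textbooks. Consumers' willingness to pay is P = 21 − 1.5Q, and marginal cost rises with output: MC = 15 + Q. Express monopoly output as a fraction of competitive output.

A monopolist chooses Q where MR = MC. MR = 21 − 3Q; setting this equal to 15 + Q gives Q = 1.5 and P = 18.75.
Under competition P = MC: 21 − 1.5Q = 15 + Q ⇒ Q = 2.4, P = 17.4.
Ratio Q_m/Q_c = 1.5/2.4 = 0.625.

Q_m/Q_c = 0.625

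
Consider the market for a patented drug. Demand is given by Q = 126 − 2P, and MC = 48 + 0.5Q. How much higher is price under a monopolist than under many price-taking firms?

Price rises by 2.5

Inverting demand: P = 63 − 0.5Q.
Competitive equilibrium sets price equal to marginal cost: 63 − 0.5Q = 48 + 0.5Q, so Q = 15 and P = 55.5.
A monopolist chooses Q where MR = MC. MR = 63 − Q; setting this equal to 48 + 0.5Q gives Q = 10 and P = 58.
Change in price: 58 − 55.5 = 2.5.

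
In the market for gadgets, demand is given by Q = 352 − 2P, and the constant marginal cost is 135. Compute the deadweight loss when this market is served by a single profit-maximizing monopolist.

Inverting demand: P = 176 − 0.5Q.
Competitive firms price at marginal cost: P = 135, giving Q = 82.
Monopoly sets MR = MC: 176 − Q = 135 ⇒ Q = 41, P = 176 − 0.5·41 = 155.5.
DWL is the triangle between Q = 41 and Q = 82: ½·(82 − 41)·(155.5 − 135) = 420.25.

DWL = 420.25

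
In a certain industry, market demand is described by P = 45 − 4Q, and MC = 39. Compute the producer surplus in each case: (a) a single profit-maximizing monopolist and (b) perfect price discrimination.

A monopolist chooses Q where MR = MC. MR = 45 − 8Q; setting this equal to 39 gives Q = 0.75 and P = 42.
PS = (42 − 39)·0.75 = 2.25.
A perfectly discriminating monopolist sells every unit with P(Q) ≥ MC(Q), so output equals the competitive quantity Q = 1.5. Each buyer pays their reservation price, so CS = 0 and the firm captures all surplus.
PS = ½·(45 − 39)·1.5 = 4.5.

Monopoly: PS = 2.25; Perfect PD: PS = 4.5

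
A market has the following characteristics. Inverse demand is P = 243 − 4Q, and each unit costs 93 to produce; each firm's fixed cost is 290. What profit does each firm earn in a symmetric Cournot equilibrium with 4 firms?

With 4 symmetric Cournot firms, each firm's FOC gives 243 − 20q = 93, so q = 7.5, Q = 4·7.5 = 30, and P = 123.
Each firm's profit = (123 − 93)·7.5 − 290 = −65.

π_i = −65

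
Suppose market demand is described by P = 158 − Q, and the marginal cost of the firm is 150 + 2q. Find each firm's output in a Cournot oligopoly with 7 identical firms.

In a 7-firm Cournot equilibrium, symmetry and the first-order condition give q = (158 − 150)/(10) = 0.8. So Q = 5.6 and P = 152.4.

q_i = 0.8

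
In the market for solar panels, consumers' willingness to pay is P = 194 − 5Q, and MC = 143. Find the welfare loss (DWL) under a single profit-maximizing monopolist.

Under competition P = MC = 143, so Q = (194 − 143)/5 = 10.2.
A monopolist chooses Q where MR = MC. MR = 194 − 10Q; setting this equal to 143 gives Q = 5.1 and P = 168.5.
DWL is the triangle between Q = 5.1 and Q = 10.2: ½·(10.2 − 5.1)·(168.5 − 143) = 65.025.

DWL = 65.025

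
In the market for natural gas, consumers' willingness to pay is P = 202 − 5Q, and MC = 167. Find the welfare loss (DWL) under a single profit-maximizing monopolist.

Perfect competition: P = MC = 167, so 202 − 5Q = 167 and Q = 7.
Monopoly sets MR = MC: 202 − 10Q = 167 ⇒ Q = 3.5, P = 202 − 5·3.5 = 184.5.
DWL is the triangle between Q = 3.5 and Q = 7: ½·(7 − 3.5)·(184.5 − 167) = 30.625.

DWL = 30.625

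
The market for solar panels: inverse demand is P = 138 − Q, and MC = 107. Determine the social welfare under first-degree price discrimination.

TS = 480.5

With perfect price discrimination, output is the efficient level Q = 31 (where demand meets MC), but every buyer pays their willingness to pay: CS = 0 and PS = total surplus.
TS = 480.5 (equal to competitive TS).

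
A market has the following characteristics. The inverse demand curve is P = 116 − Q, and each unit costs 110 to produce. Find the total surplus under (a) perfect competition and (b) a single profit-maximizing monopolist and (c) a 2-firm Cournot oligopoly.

Competition: TS = 18; Monopoly: TS = 13.5; Cournot: TS = 16

Competitive firms price at marginal cost: P = 110, giving Q = 6.
CS = ½·(116 − 110)·6 = 18; PS = (110 − 110)·6 = 0; TS = 18.
A monopolist chooses Q where MR = MC. MR = 116 − 2Q; setting this equal to 110 gives Q = 3 and P = 113.
CS = ½·(116 − 113)·3 = 4.5; PS = (113 − 110)·3 = 9; TS = 13.5.
Cournot with 2 identical firms: the symmetric best-response condition is 116 − 3q = 110. Each firm produces q = 2, total output Q = 4, price P = 112.
CS = ½·(116 − 112)·4 = 8; PS = (112 − 110)·4 = 8; TS = 16.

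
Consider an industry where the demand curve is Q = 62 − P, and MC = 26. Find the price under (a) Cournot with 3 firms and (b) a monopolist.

Cournot: P = 35; Monopoly: P = 44

Inverting demand: P = 62 − Q.
In a 3-firm Cournot equilibrium, symmetry and the first-order condition give q = (62 − 26)/(4) = 9. So Q = 27 and P = 35.
Monopoly sets MR = MC: 62 − 2Q = 26 ⇒ Q = 18, P = 62 − 18 = 44.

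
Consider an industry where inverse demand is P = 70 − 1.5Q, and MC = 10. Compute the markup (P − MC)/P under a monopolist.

A monopolist chooses Q where MR = MC. MR = 70 − 3Q; setting this equal to 10 gives Q = 20 and P = 40.
Lerner index = (P − MC)/P = (40 − 10)/40 = 0.75.

Lerner index = 0.75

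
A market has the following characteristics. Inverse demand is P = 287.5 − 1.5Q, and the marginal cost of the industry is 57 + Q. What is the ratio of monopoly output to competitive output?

Q_m/Q_c = 0.625

Monopoly sets MR = MC: 287.5 − 3Q = 57 + Q ⇒ Q = 57.625, P = 287.5 − 1.5·57.625 = 3217/16.
Under competition P = MC: 287.5 − 1.5Q = 57 + Q ⇒ Q = 92.2, P = 149.2.
Ratio Q_m/Q_c = 57.625/92.2 = 0.625.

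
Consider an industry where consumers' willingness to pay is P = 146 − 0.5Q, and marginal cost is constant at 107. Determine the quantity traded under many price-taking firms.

Q = 78

Perfect competition: P = MC = 107, so 146 − 0.5Q = 107 and Q = 78.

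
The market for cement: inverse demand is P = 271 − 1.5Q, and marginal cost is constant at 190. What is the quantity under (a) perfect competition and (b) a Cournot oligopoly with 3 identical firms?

Perfect competition: P = MC = 190, so 271 − 1.5Q = 190 and Q = 54.
Cournot with 3 identical firms: the symmetric best-response condition is 271 − 6q = 190. Each firm produces q = 13.5, total output Q = 40.5, price P = 210.25.

Competition: Q = 54; Cournot: Q = 40.5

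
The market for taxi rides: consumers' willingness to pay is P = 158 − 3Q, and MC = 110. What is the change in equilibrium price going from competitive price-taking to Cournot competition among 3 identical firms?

P rises by 12

Competitive firms price at marginal cost: P = 110, giving Q = 16.
Cournot with 3 identical firms: the symmetric best-response condition is 158 − 12q = 110. Each firm produces q = 4, total output Q = 12, price P = 122.
Change in equilibrium price: 122 − 110 = 12.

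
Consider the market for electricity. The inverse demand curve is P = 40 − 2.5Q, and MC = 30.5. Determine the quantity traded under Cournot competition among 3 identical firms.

Q = 2.85

With 3 symmetric Cournot firms, each firm's FOC gives 40 − 10q = 30.5, so q = 0.95, Q = 3·0.95 = 2.85, and P = 32.875.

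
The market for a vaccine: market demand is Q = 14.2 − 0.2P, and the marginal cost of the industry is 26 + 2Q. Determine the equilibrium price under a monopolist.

P = 52.25

Inverting demand: P = 71 − 5Q.
The monopolist equates marginal revenue to marginal cost: 71 − 10Q = 26 + 2Q, so Q = 3.75. From demand, P = 52.25.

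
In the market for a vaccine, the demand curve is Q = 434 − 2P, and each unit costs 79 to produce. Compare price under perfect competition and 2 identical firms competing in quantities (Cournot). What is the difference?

Inverting demand: P = 217 − 0.5Q.
Perfect competition: P = MC = 79, so 217 − 0.5Q = 79 and Q = 276.
In a 2-firm Cournot equilibrium, symmetry and the first-order condition give q = (217 − 79)/(1.5) = 92. So Q = 184 and P = 125.
Change in price: 125 − 79 = 46.

P rises by 46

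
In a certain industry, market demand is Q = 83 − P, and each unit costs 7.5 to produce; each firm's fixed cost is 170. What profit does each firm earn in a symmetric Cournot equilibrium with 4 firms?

Inverting demand: P = 83 − Q.
Cournot with 4 identical firms: the symmetric best-response condition is 83 − 5q = 7.5. Each firm produces q = 15.1, total output Q = 60.4, price P = 22.6.
Each firm's profit = (22.6 − 7.5)·15.1 − 170 = 58.01.

π_i = 58.01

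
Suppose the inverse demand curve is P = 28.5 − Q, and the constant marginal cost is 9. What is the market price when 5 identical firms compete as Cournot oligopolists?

In a 5-firm Cournot equilibrium, symmetry and the first-order condition give q = (28.5 − 9)/(6) = 3.25. So Q = 16.25 and P = 12.25.

P = 12.25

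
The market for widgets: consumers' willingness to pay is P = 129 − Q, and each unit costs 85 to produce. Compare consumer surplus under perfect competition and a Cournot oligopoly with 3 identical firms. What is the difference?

Consumer surplus falls by 423.5

Perfect competition: P = MC = 85, so 129 − Q = 85 and Q = 44.
CS = ½·(129 − 85)·44 = 968.
In a 3-firm Cournot equilibrium, symmetry and the first-order condition give q = (129 − 85)/(4) = 11. So Q = 33 and P = 96.
CS = ½·(129 − 96)·33 = 544.5.
Change in consumer surplus: 544.5 − 968 = −423.5.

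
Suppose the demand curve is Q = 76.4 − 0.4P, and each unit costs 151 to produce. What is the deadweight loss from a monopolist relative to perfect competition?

DWL = 80

Inverting demand: P = 191 − 2.5Q.
Under competition P = MC = 151, so Q = (191 − 151)/2.5 = 16.
A monopolist chooses Q where MR = MC. MR = 191 − 5Q; setting this equal to 151 gives Q = 8 and P = 171.
DWL is the triangle between Q = 8 and Q = 16: ½·(16 − 8)·(171 − 151) = 80.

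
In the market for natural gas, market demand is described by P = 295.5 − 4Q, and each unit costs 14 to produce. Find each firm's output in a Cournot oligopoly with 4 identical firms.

q_i = 14.075

With 4 symmetric Cournot firms, each firm's FOC gives 295.5 − 20q = 14, so q = 14.075, Q = 4·14.075 = 56.3, and P = 70.3.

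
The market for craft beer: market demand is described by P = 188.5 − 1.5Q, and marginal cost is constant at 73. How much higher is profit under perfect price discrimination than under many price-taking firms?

Competitive firms price at marginal cost: P = 73, giving Q = 77.
Profit = (73 − 73)·77 = 0.
A perfectly discriminating monopolist sells every unit with P(Q) ≥ MC(Q), so output equals the competitive quantity Q = 77. Each buyer pays their reservation price, so CS = 0 and the firm captures all surplus.
PS equals the full surplus area, 4446.75. Profit = 4446.75 = 4446.75.
Change in profit: 4446.75 − 0 = 4446.75.

Profit rises by 4446.75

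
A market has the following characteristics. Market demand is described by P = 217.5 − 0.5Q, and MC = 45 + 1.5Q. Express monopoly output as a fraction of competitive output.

A monopolist chooses Q where MR = MC. MR = 217.5 − Q; setting this equal to 45 + 1.5Q gives Q = 69 and P = 183.
Competitive equilibrium sets price equal to marginal cost: 217.5 − 0.5Q = 45 + 1.5Q, so Q = 86.25 and P = 174.375.
Ratio Q_m/Q_c = 69/86.25 = 0.8.

Q_m/Q_c = 0.8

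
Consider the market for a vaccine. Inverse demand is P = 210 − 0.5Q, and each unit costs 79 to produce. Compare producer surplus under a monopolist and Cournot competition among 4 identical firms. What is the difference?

PS falls by 3088.98

Monopoly sets MR = MC: 210 − Q = 79 ⇒ Q = 131, P = 210 − 0.5·131 = 144.5.
PS = (144.5 − 79)·131 = 8580.5.
In a 4-firm Cournot equilibrium, symmetry and the first-order condition give q = (210 − 79)/(2.5) = 52.4. So Q = 209.6 and P = 105.2.
PS = (105.2 − 79)·209.6 = 5491.52.
Change in producer surplus: 5491.52 − 8580.5 = −3088.98.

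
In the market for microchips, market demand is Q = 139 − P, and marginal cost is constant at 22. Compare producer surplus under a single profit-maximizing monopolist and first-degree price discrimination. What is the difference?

Producer surplus rises by 3422.25

Inverting demand: P = 139 − Q.
A monopolist chooses Q where MR = MC. MR = 139 − 2Q; setting this equal to 22 gives Q = 58.5 and P = 80.5.
PS = (80.5 − 22)·58.5 = 3422.25.
With perfect price discrimination, output is the efficient level Q = 117 (where demand meets MC), but every buyer pays their willingness to pay: CS = 0 and PS = total surplus.
PS = ½·(139 − 22)·117 = 6844.5.
Change in producer surplus: 6844.5 − 3422.25 = 3422.25.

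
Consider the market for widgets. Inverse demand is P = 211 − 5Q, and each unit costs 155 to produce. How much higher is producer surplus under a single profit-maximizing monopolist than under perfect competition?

Under competition P = MC = 155, so Q = (211 − 155)/5 = 11.2.
PS = (155 − 155)·11.2 = 0.
The monopolist equates marginal revenue to marginal cost: 211 − 10Q = 155, so Q = 5.6. From demand, P = 183.
PS = (183 − 155)·5.6 = 156.8.
Change in producer surplus: 156.8 − 0 = 156.8.

Producer surplus rises by 156.8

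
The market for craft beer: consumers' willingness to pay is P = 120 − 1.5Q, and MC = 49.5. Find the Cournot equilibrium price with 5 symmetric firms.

P = 61.25

In a 5-firm Cournot equilibrium, symmetry and the first-order condition give q = (120 − 49.5)/(9) = 47/6. So Q = 235/6 and P = 61.25.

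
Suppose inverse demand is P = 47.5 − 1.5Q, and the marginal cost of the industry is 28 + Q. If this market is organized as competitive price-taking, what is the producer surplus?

Competitive equilibrium sets price equal to marginal cost: 47.5 − 1.5Q = 28 + Q, so Q = 7.8 and P = 35.8.
PS = P·Q − VC(Q) = 35.8·7.8 − (28·7.8 + ½·1·7.8²) = 30.42.

PS = 30.42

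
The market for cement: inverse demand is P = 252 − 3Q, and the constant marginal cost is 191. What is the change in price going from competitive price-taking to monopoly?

Price rises by 30.5

Competitive firms price at marginal cost: P = 191, giving Q = 61/3.
Monopoly sets MR = MC: 252 − 6Q = 191 ⇒ Q = 61/6, P = 252 − 3·61/6 = 221.5.
Change in price: 221.5 − 191 = 30.5.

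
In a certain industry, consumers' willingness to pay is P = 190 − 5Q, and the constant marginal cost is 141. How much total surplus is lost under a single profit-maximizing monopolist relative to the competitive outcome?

DWL = 60.025

Under competition P = MC = 141, so Q = (190 − 141)/5 = 9.8.
A monopolist chooses Q where MR = MC. MR = 190 − 10Q; setting this equal to 141 gives Q = 4.9 and P = 165.5.
DWL is the triangle between Q = 4.9 and Q = 9.8: ½·(9.8 − 4.9)·(165.5 − 141) = 60.025.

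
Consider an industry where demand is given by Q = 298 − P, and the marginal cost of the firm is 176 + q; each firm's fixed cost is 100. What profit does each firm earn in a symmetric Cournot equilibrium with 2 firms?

π_i = 1295.375

Inverting demand: P = 298 − Q.
With 2 symmetric Cournot firms, each firm's FOC gives 298 − 3q = 176 + q, so q = 30.5, Q = 2·30.5 = 61, and P = 237.
Each firm's profit = 237·30.5 − (176·30.5 + ½·1·30.5²) − 100 = 1295.375.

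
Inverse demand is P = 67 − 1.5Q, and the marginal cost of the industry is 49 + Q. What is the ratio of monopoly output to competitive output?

Q_m/Q_c = 0.625

A monopolist chooses Q where MR = MC. MR = 67 − 3Q; setting this equal to 49 + Q gives Q = 4.5 and P = 60.25.
Under competition P = MC: 67 − 1.5Q = 49 + Q ⇒ Q = 7.2, P = 56.2.
Ratio Q_m/Q_c = 4.5/7.2 = 0.625.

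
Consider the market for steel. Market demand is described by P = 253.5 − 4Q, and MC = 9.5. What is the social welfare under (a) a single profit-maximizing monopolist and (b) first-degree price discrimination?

A monopolist chooses Q where MR = MC. MR = 253.5 − 8Q; setting this equal to 9.5 gives Q = 30.5 and P = 131.5.
CS = ½·(253.5 − 131.5)·30.5 = 1860.5; PS = (131.5 − 9.5)·30.5 = 3721; TS = 5581.5.
With perfect price discrimination, output is the efficient level Q = 61 (where demand meets MC), but every buyer pays their willingness to pay: CS = 0 and PS = total surplus.
TS = 7442 (equal to competitive TS).

Monopoly: TS = 5581.5; Perfect PD: TS = 7442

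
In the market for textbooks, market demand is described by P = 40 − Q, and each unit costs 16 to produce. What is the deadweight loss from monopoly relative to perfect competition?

Perfect competition: P = MC = 16, so 40 − Q = 16 and Q = 24.
The monopolist equates marginal revenue to marginal cost: 40 − 2Q = 16, so Q = 12. From demand, P = 28.
DWL is the triangle between Q = 12 and Q = 24: ½·(24 − 12)·(28 − 16) = 72.

DWL = 72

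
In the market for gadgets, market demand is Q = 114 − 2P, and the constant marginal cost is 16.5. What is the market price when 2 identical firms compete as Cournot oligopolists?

P = 30

Inverting demand: P = 57 − 0.5Q.
With 2 symmetric Cournot firms, each firm's FOC gives 57 − 1.5q = 16.5, so q = 27, Q = 2·27 = 54, and P = 30.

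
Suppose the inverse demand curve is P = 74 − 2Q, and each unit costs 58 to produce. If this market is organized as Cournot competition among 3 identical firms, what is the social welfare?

Cournot with 3 identical firms: the symmetric best-response condition is 74 − 8q = 58. Each firm produces q = 2, total output Q = 6, price P = 62.
CS = ½·(74 − 62)·6 = 36; PS = (62 − 58)·6 = 24; TS = 60.

TS = 60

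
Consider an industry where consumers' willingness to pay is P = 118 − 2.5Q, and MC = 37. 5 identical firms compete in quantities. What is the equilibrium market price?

Cournot with 5 identical firms: the symmetric best-response condition is 118 − 15q = 37. Each firm produces q = 5.4, total output Q = 27, price P = 50.5.

P = 50.5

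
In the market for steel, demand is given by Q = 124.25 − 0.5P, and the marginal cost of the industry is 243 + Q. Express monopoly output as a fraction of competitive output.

Q_m/Q_c = 0.6

Inverting demand: P = 248.5 − 2Q.
A monopolist chooses Q where MR = MC. MR = 248.5 − 4Q; setting this equal to 243 + Q gives Q = 1.1 and P = 246.3.
Competitive equilibrium sets price equal to marginal cost: 248.5 − 2Q = 243 + Q, so Q = 11/6 and P = 1469/6.
Ratio Q_m/Q_c = 1.1/(11/6) = 0.6.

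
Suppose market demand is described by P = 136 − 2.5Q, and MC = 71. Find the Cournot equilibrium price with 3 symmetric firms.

In a 3-firm Cournot equilibrium, symmetry and the first-order condition give q = (136 − 71)/(10) = 6.5. So Q = 19.5 and P = 87.25.

P = 87.25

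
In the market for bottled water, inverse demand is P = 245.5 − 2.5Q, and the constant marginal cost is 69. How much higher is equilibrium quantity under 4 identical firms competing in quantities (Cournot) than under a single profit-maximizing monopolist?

The monopolist equates marginal revenue to marginal cost: 245.5 − 5Q = 69, so Q = 35.3. From demand, P = 157.25.
Cournot with 4 identical firms: the symmetric best-response condition is 245.5 − 12.5q = 69. Each firm produces q = 14.12, total output Q = 56.48, price P = 104.3.
Change in equilibrium quantity: 56.48 − 35.3 = 21.18.

Q rises by 21.18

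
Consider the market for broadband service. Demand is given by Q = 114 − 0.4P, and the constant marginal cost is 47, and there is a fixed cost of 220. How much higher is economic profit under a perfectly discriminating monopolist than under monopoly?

π rises by 5664.4

Inverting demand: P = 285 − 2.5Q.
Monopoly sets MR = MC: 285 − 5Q = 47 ⇒ Q = 47.6, P = 285 − 2.5·47.6 = 166.
Profit = (166 − 47)·47.6 − 220 = 5444.4.
With perfect price discrimination, output is the efficient level Q = 95.2 (where demand meets MC), but every buyer pays their willingness to pay: CS = 0 and PS = total surplus.
PS equals the full surplus area, 11328.8. Profit = 11328.8 − 220 = 11108.8.
Change in economic profit: 11108.8 − 5444.4 = 5664.4.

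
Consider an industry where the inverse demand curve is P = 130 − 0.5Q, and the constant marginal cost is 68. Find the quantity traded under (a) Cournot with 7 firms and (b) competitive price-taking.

In a 7-firm Cournot equilibrium, symmetry and the first-order condition give q = (130 − 68)/(4) = 15.5. So Q = 108.5 and P = 75.75.
Under competition P = MC = 68, so Q = (130 − 68)/0.5 = 124.

Cournot: Q = 108.5; Competition: Q = 124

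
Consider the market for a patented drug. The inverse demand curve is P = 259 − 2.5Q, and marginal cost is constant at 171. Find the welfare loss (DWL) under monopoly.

DWL = 387.2

Perfect competition: P = MC = 171, so 259 − 2.5Q = 171 and Q = 35.2.
The monopolist equates marginal revenue to marginal cost: 259 − 5Q = 171, so Q = 17.6. From demand, P = 215.
DWL is the triangle between Q = 17.6 and Q = 35.2: ½·(35.2 − 17.6)·(215 − 171) = 387.2.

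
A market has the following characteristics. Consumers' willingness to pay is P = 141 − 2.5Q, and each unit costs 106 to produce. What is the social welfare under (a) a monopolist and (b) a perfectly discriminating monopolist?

Monopoly sets MR = MC: 141 − 5Q = 106 ⇒ Q = 7, P = 141 − 2.5·7 = 123.5.
CS = ½·(141 − 123.5)·7 = 61.25; PS = (123.5 − 106)·7 = 122.5; TS = 183.75.
Under first-degree price discrimination the firm charges each unit its demand price and produces up to where P = MC, i.e. Q = 14. Consumer surplus is zero; producer surplus equals total surplus.
TS = 245 (equal to competitive TS).

Monopoly: TS = 183.75; Perfect PD: TS = 245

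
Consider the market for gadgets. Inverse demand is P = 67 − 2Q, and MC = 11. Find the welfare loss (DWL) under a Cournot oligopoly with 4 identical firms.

DWL = 31.36

Competitive firms price at marginal cost: P = 11, giving Q = 28.
With 4 symmetric Cournot firms, each firm's FOC gives 67 − 10q = 11, so q = 5.6, Q = 4·5.6 = 22.4, and P = 22.2.
DWL is the triangle between Q = 22.4 and Q = 28: ½·(28 − 22.4)·(22.2 − 11) = 31.36.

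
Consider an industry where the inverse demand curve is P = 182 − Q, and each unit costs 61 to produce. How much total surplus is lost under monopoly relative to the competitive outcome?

DWL = 1830.125

Competitive firms price at marginal cost: P = 61, giving Q = 121.
A monopolist chooses Q where MR = MC. MR = 182 − 2Q; setting this equal to 61 gives Q = 60.5 and P = 121.5.
DWL is the triangle between Q = 60.5 and Q = 121: ½·(121 − 60.5)·(121.5 − 61) = 1830.125.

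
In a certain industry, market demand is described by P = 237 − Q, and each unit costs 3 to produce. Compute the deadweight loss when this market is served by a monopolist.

DWL = 6844.5

Competitive firms price at marginal cost: P = 3, giving Q = 234.
Monopoly sets MR = MC: 237 − 2Q = 3 ⇒ Q = 117, P = 237 − 117 = 120.
DWL is the triangle between Q = 117 and Q = 234: ½·(234 − 117)·(120 − 3) = 6844.5.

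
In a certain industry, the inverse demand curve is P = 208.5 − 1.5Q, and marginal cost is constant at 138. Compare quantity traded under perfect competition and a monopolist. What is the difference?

Competitive firms price at marginal cost: P = 138, giving Q = 47.
The monopolist equates marginal revenue to marginal cost: 208.5 − 3Q = 138, so Q = 23.5. From demand, P = 173.25.
Change in quantity traded: 23.5 − 47 = −23.5.

Quantity traded falls by 23.5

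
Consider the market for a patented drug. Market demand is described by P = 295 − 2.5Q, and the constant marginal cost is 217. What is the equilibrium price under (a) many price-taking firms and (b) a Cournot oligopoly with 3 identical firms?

Competitive firms price at marginal cost: P = 217, giving Q = 31.2.
Cournot with 3 identical firms: the symmetric best-response condition is 295 − 10q = 217. Each firm produces q = 7.8, total output Q = 23.4, price P = 236.5.

Competition: P = 217; Cournot: P = 236.5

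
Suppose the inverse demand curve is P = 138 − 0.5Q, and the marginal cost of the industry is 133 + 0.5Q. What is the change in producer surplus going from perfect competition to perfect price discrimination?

Under competition P = MC: 138 − 0.5Q = 133 + 0.5Q ⇒ Q = 5, P = 135.5.
PS = P·Q − VC(Q) = 135.5·5 − (133·5 + ½·0.5·5²) = 6.25.
With perfect price discrimination, output is the efficient level Q = 5 (where demand meets MC), but every buyer pays their willingness to pay: CS = 0 and PS = total surplus.
PS = ½·(138 − 133)·5 = 12.5.
Change in producer surplus: 12.5 − 6.25 = 6.25.

PS rises by 6.25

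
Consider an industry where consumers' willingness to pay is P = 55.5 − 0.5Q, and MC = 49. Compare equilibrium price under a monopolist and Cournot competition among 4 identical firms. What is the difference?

P falls by 1.95

A monopolist chooses Q where MR = MC. MR = 55.5 − Q; setting this equal to 49 gives Q = 6.5 and P = 52.25.
With 4 symmetric Cournot firms, each firm's FOC gives 55.5 − 2.5q = 49, so q = 2.6, Q = 4·2.6 = 10.4, and P = 50.3.
Change in equilibrium price: 50.3 − 52.25 = −1.95.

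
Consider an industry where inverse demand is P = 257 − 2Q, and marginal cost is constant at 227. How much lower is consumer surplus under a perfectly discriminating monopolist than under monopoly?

Consumer surplus falls by 56.25

Monopoly sets MR = MC: 257 − 4Q = 227 ⇒ Q = 7.5, P = 257 − 2·7.5 = 242.
CS = ½·(257 − 242)·7.5 = 56.25.
With perfect price discrimination, output is the efficient level Q = 15 (where demand meets MC), but every buyer pays their willingness to pay: CS = 0 and PS = total surplus.
CS = 0.
Change in consumer surplus: 0 − 56.25 = −56.25.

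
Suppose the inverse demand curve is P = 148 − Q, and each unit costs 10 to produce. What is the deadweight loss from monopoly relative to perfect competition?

Competitive firms price at marginal cost: P = 10, giving Q = 138.
A monopolist chooses Q where MR = MC. MR = 148 − 2Q; setting this equal to 10 gives Q = 69 and P = 79.
DWL is the triangle between Q = 69 and Q = 138: ½·(138 − 69)·(79 − 10) = 2380.5.

DWL = 2380.5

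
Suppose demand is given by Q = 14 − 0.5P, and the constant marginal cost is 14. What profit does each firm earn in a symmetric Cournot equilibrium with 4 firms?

π_i = 3.92

Inverting demand: P = 28 − 2Q.
Cournot with 4 identical firms: the symmetric best-response condition is 28 − 10q = 14. Each firm produces q = 1.4, total output Q = 5.6, price P = 16.8.
Each firm's profit = (16.8 − 14)·1.4 = 3.92.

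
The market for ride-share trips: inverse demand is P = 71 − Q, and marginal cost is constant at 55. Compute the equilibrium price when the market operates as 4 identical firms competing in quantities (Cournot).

P = 58.2

With 4 symmetric Cournot firms, each firm's FOC gives 71 − 5q = 55, so q = 3.2, Q = 4·3.2 = 12.8, and P = 58.2.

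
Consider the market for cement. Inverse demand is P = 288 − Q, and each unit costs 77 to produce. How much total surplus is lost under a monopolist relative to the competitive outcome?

Competitive firms price at marginal cost: P = 77, giving Q = 211.
Monopoly sets MR = MC: 288 − 2Q = 77 ⇒ Q = 105.5, P = 288 − 105.5 = 182.5.
DWL is the triangle between Q = 105.5 and Q = 211: ½·(211 − 105.5)·(182.5 − 77) = 5565.125.

DWL = 5565.125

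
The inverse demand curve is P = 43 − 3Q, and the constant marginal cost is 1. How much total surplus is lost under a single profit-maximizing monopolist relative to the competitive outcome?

Under competition P = MC = 1, so Q = (43 − 1)/3 = 14.
A monopolist chooses Q where MR = MC. MR = 43 − 6Q; setting this equal to 1 gives Q = 7 and P = 22.
DWL is the triangle between Q = 7 and Q = 14: ½·(14 − 7)·(22 − 1) = 73.5.

DWL = 73.5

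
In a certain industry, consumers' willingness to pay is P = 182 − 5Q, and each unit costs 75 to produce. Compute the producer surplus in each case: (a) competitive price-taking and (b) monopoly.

Under competition P = MC = 75, so Q = (182 − 75)/5 = 21.4.
PS = (75 − 75)·21.4 = 0.
A monopolist chooses Q where MR = MC. MR = 182 − 10Q; setting this equal to 75 gives Q = 10.7 and P = 128.5.
PS = (128.5 − 75)·10.7 = 572.45.

Competition: PS = 0; Monopoly: PS = 572.45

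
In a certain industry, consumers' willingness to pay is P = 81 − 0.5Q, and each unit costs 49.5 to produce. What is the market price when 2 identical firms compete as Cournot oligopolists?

P = 60

With 2 symmetric Cournot firms, each firm's FOC gives 81 − 1.5q = 49.5, so q = 21, Q = 2·21 = 42, and P = 60.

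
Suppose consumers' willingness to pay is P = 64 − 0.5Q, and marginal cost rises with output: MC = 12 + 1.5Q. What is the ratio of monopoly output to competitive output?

Monopoly sets MR = MC: 64 − Q = 12 + 1.5Q ⇒ Q = 20.8, P = 64 − 0.5·20.8 = 53.6.
Under competition P = MC: 64 − 0.5Q = 12 + 1.5Q ⇒ Q = 26, P = 51.
Ratio Q_m/Q_c = 20.8/26 = 0.8.

Q_m/Q_c = 0.8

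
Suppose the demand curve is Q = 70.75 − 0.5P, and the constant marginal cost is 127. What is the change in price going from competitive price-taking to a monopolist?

Inverting demand: P = 141.5 − 2Q.
Under competition P = MC = 127, so Q = (141.5 − 127)/2 = 7.25.
Monopoly sets MR = MC: 141.5 − 4Q = 127 ⇒ Q = 3.625, P = 141.5 − 2·3.625 = 134.25.
Change in price: 134.25 − 127 = 7.25.

P rises by 7.25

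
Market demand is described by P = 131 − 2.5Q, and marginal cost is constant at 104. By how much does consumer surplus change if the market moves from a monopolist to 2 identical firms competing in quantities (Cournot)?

Consumer surplus rises by 28.35

Monopoly sets MR = MC: 131 − 5Q = 104 ⇒ Q = 5.4, P = 131 − 2.5·5.4 = 117.5.
CS = ½·(131 − 117.5)·5.4 = 36.45.
With 2 symmetric Cournot firms, each firm's FOC gives 131 − 7.5q = 104, so q = 3.6, Q = 2·3.6 = 7.2, and P = 113.
CS = ½·(131 − 113)·7.2 = 64.8.
Change in consumer surplus: 64.8 − 36.45 = 28.35.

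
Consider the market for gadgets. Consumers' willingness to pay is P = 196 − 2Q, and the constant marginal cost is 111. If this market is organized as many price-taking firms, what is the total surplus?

TS = 1806.25

Competitive firms price at marginal cost: P = 111, giving Q = 42.5.
CS = ½·(196 − 111)·42.5 = 1806.25; PS = (111 − 111)·42.5 = 0; TS = 1806.25.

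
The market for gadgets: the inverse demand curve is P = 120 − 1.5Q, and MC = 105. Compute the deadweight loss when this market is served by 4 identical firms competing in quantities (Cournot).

Competitive firms price at marginal cost: P = 105, giving Q = 10.
With 4 symmetric Cournot firms, each firm's FOC gives 120 − 7.5q = 105, so q = 2, Q = 4·2 = 8, and P = 108.
DWL is the triangle between Q = 8 and Q = 10: ½·(10 − 8)·(108 − 105) = 3.

DWL = 3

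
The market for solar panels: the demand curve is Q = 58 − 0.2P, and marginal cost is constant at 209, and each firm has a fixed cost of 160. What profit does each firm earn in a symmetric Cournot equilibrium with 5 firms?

π_i = −123.55

Inverting demand: P = 290 − 5Q.
Cournot with 5 identical firms: the symmetric best-response condition is 290 − 30q = 209. Each firm produces q = 2.7, total output Q = 13.5, price P = 222.5.
Each firm's profit = (222.5 − 209)·2.7 − 160 = −123.55.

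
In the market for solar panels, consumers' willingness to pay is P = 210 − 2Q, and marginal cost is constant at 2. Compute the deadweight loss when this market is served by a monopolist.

Under competition P = MC = 2, so Q = (210 − 2)/2 = 104.
A monopolist chooses Q where MR = MC. MR = 210 − 4Q; setting this equal to 2 gives Q = 52 and P = 106.
DWL is the triangle between Q = 52 and Q = 104: ½·(104 − 52)·(106 − 2) = 2704.

DWL = 2704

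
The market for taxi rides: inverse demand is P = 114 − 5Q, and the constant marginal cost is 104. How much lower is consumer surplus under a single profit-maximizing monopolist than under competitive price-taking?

CS falls by 7.5

Under competition P = MC = 104, so Q = (114 − 104)/5 = 2.
CS = ½·(114 − 104)·2 = 10.
The monopolist equates marginal revenue to marginal cost: 114 − 10Q = 104, so Q = 1. From demand, P = 109.
CS = ½·(114 − 109)·1 = 2.5.
Change in consumer surplus: 2.5 − 10 = −7.5.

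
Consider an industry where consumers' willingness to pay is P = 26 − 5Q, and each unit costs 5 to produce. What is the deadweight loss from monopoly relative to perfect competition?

DWL = 11.025

Competitive firms price at marginal cost: P = 5, giving Q = 4.2.
Monopoly sets MR = MC: 26 − 10Q = 5 ⇒ Q = 2.1, P = 26 − 5·2.1 = 15.5.
DWL is the triangle between Q = 2.1 and Q = 4.2: ½·(4.2 − 2.1)·(15.5 − 5) = 11.025.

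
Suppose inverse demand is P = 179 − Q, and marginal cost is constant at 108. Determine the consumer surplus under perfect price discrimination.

CS = 0

Under first-degree price discrimination the firm charges each unit its demand price and produces up to where P = MC, i.e. Q = 71. Consumer surplus is zero; producer surplus equals total surplus.
CS = 0.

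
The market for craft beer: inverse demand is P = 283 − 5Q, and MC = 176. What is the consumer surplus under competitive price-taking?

Competitive firms price at marginal cost: P = 176, giving Q = 21.4.
CS = ½·(283 − 176)·21.4 = 1144.9.

CS = 1144.9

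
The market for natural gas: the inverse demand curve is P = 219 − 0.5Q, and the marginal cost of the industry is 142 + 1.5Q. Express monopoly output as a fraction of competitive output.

Q_m/Q_c = 0.8

Monopoly sets MR = MC: 219 − Q = 142 + 1.5Q ⇒ Q = 30.8, P = 219 − 0.5·30.8 = 203.6.
Competitive equilibrium sets price equal to marginal cost: 219 − 0.5Q = 142 + 1.5Q, so Q = 38.5 and P = 199.75.
Ratio Q_m/Q_c = 30.8/38.5 = 0.8.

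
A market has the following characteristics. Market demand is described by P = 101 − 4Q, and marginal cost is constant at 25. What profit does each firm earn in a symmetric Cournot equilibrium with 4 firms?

Cournot with 4 identical firms: the symmetric best-response condition is 101 − 20q = 25. Each firm produces q = 3.8, total output Q = 15.2, price P = 40.2.
Each firm's profit = (40.2 − 25)·3.8 = 57.76.

π_i = 57.76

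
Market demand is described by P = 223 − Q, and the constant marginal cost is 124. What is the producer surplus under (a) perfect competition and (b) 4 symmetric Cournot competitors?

Competition: PS = 0; Cournot: PS = 1568.16

Perfect competition: P = MC = 124, so 223 − Q = 124 and Q = 99.
PS = (124 − 124)·99 = 0.
Cournot with 4 identical firms: the symmetric best-response condition is 223 − 5q = 124. Each firm produces q = 19.8, total output Q = 79.2, price P = 143.8.
PS = (143.8 − 124)·79.2 = 1568.16.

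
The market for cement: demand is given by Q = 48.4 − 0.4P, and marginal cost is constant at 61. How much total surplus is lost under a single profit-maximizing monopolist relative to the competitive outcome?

DWL = 180

Inverting demand: P = 121 − 2.5Q.
Competitive firms price at marginal cost: P = 61, giving Q = 24.
Monopoly sets MR = MC: 121 − 5Q = 61 ⇒ Q = 12, P = 121 − 2.5·12 = 91.
DWL is the triangle between Q = 12 and Q = 24: ½·(24 − 12)·(91 − 61) = 180.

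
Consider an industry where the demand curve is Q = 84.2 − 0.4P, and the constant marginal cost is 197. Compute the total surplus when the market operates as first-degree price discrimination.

TS = 36.45

Inverting demand: P = 210.5 − 2.5Q.
A perfectly discriminating monopolist sells every unit with P(Q) ≥ MC(Q), so output equals the competitive quantity Q = 5.4. Each buyer pays their reservation price, so CS = 0 and the firm captures all surplus.
TS = 36.45 (equal to competitive TS).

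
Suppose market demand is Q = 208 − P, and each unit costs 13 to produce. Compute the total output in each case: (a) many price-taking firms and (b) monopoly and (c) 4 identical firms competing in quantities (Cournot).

Competition: Q = 195; Monopoly: Q = 97.5; Cournot: Q = 156

Inverting demand: P = 208 − Q.
Perfect competition: P = MC = 13, so 208 − Q = 13 and Q = 195.
A monopolist chooses Q where MR = MC. MR = 208 − 2Q; setting this equal to 13 gives Q = 97.5 and P = 110.5.
With 4 symmetric Cournot firms, each firm's FOC gives 208 − 5q = 13, so q = 39, Q = 4·39 = 156, and P = 52.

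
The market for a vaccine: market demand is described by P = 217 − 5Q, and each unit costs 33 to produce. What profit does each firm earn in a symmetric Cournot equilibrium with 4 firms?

π_i = 270.848

With 4 symmetric Cournot firms, each firm's FOC gives 217 − 25q = 33, so q = 7.36, Q = 4·7.36 = 29.44, and P = 69.8.
Each firm's profit = (69.8 − 33)·7.36 = 270.848.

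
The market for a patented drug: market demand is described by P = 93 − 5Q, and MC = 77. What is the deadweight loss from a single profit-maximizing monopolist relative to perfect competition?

DWL = 6.4

Competitive firms price at marginal cost: P = 77, giving Q = 3.2.
The monopolist equates marginal revenue to marginal cost: 93 − 10Q = 77, so Q = 1.6. From demand, P = 85.
DWL is the triangle between Q = 1.6 and Q = 3.2: ½·(3.2 − 1.6)·(85 − 77) = 6.4.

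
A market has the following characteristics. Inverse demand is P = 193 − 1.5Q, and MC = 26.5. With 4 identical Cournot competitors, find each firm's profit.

π_i = 739.26

Cournot with 4 identical firms: the symmetric best-response condition is 193 − 7.5q = 26.5. Each firm produces q = 22.2, total output Q = 88.8, price P = 59.8.
Each firm's profit = (59.8 − 26.5)·22.2 = 739.26.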